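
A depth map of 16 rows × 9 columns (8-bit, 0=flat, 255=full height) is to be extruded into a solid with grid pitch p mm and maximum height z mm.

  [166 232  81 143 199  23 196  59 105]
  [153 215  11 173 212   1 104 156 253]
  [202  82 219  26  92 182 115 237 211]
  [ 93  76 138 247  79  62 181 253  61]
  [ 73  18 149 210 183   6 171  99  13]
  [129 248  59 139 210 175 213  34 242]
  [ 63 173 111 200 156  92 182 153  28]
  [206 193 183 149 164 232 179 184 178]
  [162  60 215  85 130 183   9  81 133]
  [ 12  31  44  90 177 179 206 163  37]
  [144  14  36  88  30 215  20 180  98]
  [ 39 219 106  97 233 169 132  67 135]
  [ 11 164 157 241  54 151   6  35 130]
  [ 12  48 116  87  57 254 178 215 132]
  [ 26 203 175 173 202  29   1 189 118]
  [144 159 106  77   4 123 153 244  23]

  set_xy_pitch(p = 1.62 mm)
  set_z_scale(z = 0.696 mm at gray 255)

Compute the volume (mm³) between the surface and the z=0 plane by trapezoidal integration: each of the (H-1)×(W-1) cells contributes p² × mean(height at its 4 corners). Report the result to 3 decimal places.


height_mm = gray/255 × 0.696; cell vol = 1.62² × mean(4 corners)
unit = 1.62² × 0.696 / (4×255) = 0.00179077 mm³ per gray-sum
row 0: Σ corner-gray over 8 cells = 4287  → 7.6770
row 1: Σ corner-gray over 8 cells = 4469  → 8.0029
row 2: Σ corner-gray over 8 cells = 4545  → 8.1390
row 3: Σ corner-gray over 8 cells = 3984  → 7.1344
row 4: Σ corner-gray over 8 cells = 4285  → 7.6734
row 5: Σ corner-gray over 8 cells = 4752  → 8.5097
row 6: Σ corner-gray over 8 cells = 5177  → 9.2708
row 7: Σ corner-gray over 8 cells = 4773  → 8.5473
row 8: Σ corner-gray over 8 cells = 3650  → 6.5363
row 9: Σ corner-gray over 8 cells = 3237  → 5.7967
row 10: Σ corner-gray over 8 cells = 3628  → 6.4969
row 11: Σ corner-gray over 8 cells = 3977  → 7.1219
row 12: Σ corner-gray over 8 cells = 3811  → 6.8246
row 13: Σ corner-gray over 8 cells = 4142  → 7.4174
row 14: Σ corner-gray over 8 cells = 3987  → 7.1398
Σ rows: total corner-gray = 62704  → 112.2883 mm³

112.288


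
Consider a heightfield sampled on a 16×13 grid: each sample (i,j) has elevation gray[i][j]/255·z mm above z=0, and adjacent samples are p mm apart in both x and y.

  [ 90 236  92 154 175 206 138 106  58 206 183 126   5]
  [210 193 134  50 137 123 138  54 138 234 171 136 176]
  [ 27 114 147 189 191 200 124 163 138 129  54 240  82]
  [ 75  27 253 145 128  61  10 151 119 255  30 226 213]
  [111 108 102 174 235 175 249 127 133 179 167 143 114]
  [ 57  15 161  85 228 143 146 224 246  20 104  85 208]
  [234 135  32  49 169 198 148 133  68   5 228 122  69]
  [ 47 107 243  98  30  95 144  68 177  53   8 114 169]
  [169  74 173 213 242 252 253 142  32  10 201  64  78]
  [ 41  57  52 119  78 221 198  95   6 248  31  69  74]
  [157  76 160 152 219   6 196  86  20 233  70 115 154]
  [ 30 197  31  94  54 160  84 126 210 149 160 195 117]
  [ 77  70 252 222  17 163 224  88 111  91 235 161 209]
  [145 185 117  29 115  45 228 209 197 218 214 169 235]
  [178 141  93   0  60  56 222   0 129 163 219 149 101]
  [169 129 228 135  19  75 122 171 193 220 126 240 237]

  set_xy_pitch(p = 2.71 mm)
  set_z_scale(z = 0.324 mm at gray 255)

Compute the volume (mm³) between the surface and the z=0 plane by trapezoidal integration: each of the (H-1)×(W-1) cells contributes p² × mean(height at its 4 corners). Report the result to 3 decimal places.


height_mm = gray/255 × 0.324; cell vol = 2.71² × mean(4 corners)
unit = 2.71² × 0.324 / (4×255) = 0.00233283 mm³ per gray-sum
row 0: Σ corner-gray over 12 cells = 6857  → 15.9962
row 1: Σ corner-gray over 12 cells = 6889  → 16.0709
row 2: Σ corner-gray over 12 cells = 6585  → 15.3617
row 3: Σ corner-gray over 12 cells = 6907  → 16.1129
row 4: Σ corner-gray over 12 cells = 6988  → 16.3018
row 5: Σ corner-gray over 12 cells = 6056  → 14.1276
row 6: Σ corner-gray over 12 cells = 5367  → 12.5203
row 7: Σ corner-gray over 12 cells = 6049  → 14.1113
row 8: Σ corner-gray over 12 cells = 6022  → 14.0483
row 9: Σ corner-gray over 12 cells = 5440  → 12.6906
row 10: Σ corner-gray over 12 cells = 6044  → 14.0996
row 11: Σ corner-gray over 12 cells = 6621  → 15.4457
row 12: Σ corner-gray over 12 cells = 7386  → 17.2303
row 13: Σ corner-gray over 12 cells = 6575  → 15.3384
row 14: Σ corner-gray over 12 cells = 6465  → 15.0818
Σ rows: total corner-gray = 96251  → 224.5374 mm³

224.537


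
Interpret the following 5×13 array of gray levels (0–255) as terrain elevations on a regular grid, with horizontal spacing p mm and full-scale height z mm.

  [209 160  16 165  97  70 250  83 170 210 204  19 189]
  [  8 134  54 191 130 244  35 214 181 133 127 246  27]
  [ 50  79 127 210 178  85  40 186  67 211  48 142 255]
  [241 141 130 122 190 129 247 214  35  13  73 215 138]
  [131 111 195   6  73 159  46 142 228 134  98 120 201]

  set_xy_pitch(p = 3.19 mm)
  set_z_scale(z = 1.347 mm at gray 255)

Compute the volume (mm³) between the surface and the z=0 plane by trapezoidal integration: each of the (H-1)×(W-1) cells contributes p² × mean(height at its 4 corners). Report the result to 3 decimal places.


348.916

height_mm = gray/255 × 1.347; cell vol = 3.19² × mean(4 corners)
unit = 3.19² × 1.347 / (4×255) = 0.0134384 mm³ per gray-sum
row 0: Σ corner-gray over 12 cells = 6699  → 90.0241
row 1: Σ corner-gray over 12 cells = 6464  → 86.8661
row 2: Σ corner-gray over 12 cells = 6448  → 86.6510
row 3: Σ corner-gray over 12 cells = 6353  → 85.3744
Σ rows: total corner-gray = 25964  → 348.9156 mm³


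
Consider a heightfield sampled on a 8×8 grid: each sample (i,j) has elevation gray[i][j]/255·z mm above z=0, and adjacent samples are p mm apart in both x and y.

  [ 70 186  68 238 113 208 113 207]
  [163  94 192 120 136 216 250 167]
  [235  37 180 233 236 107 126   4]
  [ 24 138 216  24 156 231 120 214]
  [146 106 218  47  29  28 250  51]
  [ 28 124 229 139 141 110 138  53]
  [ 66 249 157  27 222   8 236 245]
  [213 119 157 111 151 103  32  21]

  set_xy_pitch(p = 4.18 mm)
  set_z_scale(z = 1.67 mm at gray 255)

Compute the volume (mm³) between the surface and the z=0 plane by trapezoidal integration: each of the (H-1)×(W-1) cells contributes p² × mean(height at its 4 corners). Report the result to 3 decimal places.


height_mm = gray/255 × 1.67; cell vol = 4.18² × mean(4 corners)
unit = 4.18² × 1.67 / (4×255) = 0.0286068 mm³ per gray-sum
row 0: Σ corner-gray over 7 cells = 4475  → 128.0153
row 1: Σ corner-gray over 7 cells = 4423  → 126.5278
row 2: Σ corner-gray over 7 cells = 4085  → 116.8587
row 3: Σ corner-gray over 7 cells = 3561  → 101.8687
row 4: Σ corner-gray over 7 cells = 3396  → 97.1486
row 5: Σ corner-gray over 7 cells = 3952  → 113.0540
row 6: Σ corner-gray over 7 cells = 3689  → 105.5304
Σ rows: total corner-gray = 27581  → 789.0034 mm³

789.003


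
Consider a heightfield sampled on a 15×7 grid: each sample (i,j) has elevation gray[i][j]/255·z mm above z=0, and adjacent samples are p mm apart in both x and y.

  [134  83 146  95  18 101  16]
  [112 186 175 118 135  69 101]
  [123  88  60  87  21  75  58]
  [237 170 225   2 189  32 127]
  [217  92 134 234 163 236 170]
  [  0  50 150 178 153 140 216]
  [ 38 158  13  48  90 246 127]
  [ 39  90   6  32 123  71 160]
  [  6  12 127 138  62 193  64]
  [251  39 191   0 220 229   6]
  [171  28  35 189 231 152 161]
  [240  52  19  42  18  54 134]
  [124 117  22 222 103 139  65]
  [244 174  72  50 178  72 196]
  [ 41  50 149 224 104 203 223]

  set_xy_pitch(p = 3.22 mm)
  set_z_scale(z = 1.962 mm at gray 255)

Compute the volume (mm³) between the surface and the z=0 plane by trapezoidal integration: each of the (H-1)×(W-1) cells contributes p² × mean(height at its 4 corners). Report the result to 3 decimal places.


height_mm = gray/255 × 1.962; cell vol = 3.22² × mean(4 corners)
unit = 3.22² × 1.962 / (4×255) = 0.0199439 mm³ per gray-sum
row 0: Σ corner-gray over 6 cells = 2615  → 52.1534
row 1: Σ corner-gray over 6 cells = 2422  → 48.3042
row 2: Σ corner-gray over 6 cells = 2443  → 48.7230
row 3: Σ corner-gray over 6 cells = 3705  → 73.8922
row 4: Σ corner-gray over 6 cells = 3663  → 73.0546
row 5: Σ corner-gray over 6 cells = 2833  → 56.5011
row 6: Σ corner-gray over 6 cells = 2118  → 42.2412
row 7: Σ corner-gray over 6 cells = 1977  → 39.4291
row 8: Σ corner-gray over 6 cells = 2749  → 54.8258
row 9: Σ corner-gray over 6 cells = 3217  → 64.1596
row 10: Σ corner-gray over 6 cells = 2346  → 46.7884
row 11: Σ corner-gray over 6 cells = 2139  → 42.6600
row 12: Σ corner-gray over 6 cells = 2927  → 58.3759
row 13: Σ corner-gray over 6 cells = 3256  → 64.9374
Σ rows: total corner-gray = 38410  → 766.0461 mm³

766.046


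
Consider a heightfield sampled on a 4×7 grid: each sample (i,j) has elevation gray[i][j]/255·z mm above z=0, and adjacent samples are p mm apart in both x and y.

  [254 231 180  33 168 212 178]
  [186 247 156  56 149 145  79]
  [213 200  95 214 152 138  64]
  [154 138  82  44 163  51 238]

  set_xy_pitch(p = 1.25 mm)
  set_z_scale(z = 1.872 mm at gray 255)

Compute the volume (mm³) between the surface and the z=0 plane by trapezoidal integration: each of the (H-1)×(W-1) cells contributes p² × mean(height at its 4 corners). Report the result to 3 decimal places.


30.741

height_mm = gray/255 × 1.872; cell vol = 1.25² × mean(4 corners)
unit = 1.25² × 1.872 / (4×255) = 0.00286765 mm³ per gray-sum
row 0: Σ corner-gray over 6 cells = 3851  → 11.0433
row 1: Σ corner-gray over 6 cells = 3646  → 10.4554
row 2: Σ corner-gray over 6 cells = 3223  → 9.2424
Σ rows: total corner-gray = 10720  → 30.7412 mm³


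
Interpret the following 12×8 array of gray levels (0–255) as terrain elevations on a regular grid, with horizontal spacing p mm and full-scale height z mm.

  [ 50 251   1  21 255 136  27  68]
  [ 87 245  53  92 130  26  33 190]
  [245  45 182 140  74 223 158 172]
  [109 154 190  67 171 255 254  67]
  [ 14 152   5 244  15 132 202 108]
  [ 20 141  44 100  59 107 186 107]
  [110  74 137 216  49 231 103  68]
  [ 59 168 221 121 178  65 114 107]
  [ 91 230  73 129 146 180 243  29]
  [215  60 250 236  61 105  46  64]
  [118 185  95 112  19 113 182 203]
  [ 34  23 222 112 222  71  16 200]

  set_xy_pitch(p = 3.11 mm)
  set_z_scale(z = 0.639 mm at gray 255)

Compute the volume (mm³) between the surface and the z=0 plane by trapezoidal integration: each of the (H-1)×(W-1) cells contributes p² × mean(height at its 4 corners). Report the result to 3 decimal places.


239.439

height_mm = gray/255 × 0.639; cell vol = 3.11² × mean(4 corners)
unit = 3.11² × 0.639 / (4×255) = 0.00605929 mm³ per gray-sum
row 0: Σ corner-gray over 7 cells = 2935  → 17.7840
row 1: Σ corner-gray over 7 cells = 3496  → 21.1833
row 2: Σ corner-gray over 7 cells = 4419  → 26.7760
row 3: Σ corner-gray over 7 cells = 3980  → 24.1160
row 4: Σ corner-gray over 7 cells = 3023  → 18.3172
row 5: Σ corner-gray over 7 cells = 3199  → 19.3837
row 6: Σ corner-gray over 7 cells = 3698  → 22.4072
row 7: Σ corner-gray over 7 cells = 4022  → 24.3704
row 8: Σ corner-gray over 7 cells = 3917  → 23.7342
row 9: Σ corner-gray over 7 cells = 3528  → 21.3772
row 10: Σ corner-gray over 7 cells = 3299  → 19.9896
Σ rows: total corner-gray = 39516  → 239.4388 mm³


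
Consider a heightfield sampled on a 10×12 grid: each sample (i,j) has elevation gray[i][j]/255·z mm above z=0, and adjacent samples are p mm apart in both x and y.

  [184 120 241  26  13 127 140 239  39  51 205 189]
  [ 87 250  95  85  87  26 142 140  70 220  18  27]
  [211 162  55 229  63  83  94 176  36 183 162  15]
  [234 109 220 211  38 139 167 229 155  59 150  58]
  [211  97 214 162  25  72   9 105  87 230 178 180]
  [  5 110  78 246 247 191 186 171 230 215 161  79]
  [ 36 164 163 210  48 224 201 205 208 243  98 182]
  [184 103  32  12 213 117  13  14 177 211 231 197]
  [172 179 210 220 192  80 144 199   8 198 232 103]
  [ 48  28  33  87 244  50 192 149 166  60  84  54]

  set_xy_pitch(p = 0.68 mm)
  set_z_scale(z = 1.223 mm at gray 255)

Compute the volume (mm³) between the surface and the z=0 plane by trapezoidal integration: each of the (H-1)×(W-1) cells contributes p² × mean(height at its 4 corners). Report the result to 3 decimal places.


30.321

height_mm = gray/255 × 1.223; cell vol = 0.68² × mean(4 corners)
unit = 0.68² × 1.223 / (4×255) = 0.000554427 mm³ per gray-sum
row 0: Σ corner-gray over 11 cells = 5155  → 2.8581
row 1: Σ corner-gray over 11 cells = 5092  → 2.8231
row 2: Σ corner-gray over 11 cells = 5958  → 3.3033
row 3: Σ corner-gray over 11 cells = 5995  → 3.3238
row 4: Σ corner-gray over 11 cells = 6503  → 3.6054
row 5: Σ corner-gray over 11 cells = 7500  → 4.1582
row 6: Σ corner-gray over 11 cells = 6373  → 3.5334
row 7: Σ corner-gray over 11 cells = 6226  → 3.4519
row 8: Σ corner-gray over 11 cells = 5887  → 3.2639
Σ rows: total corner-gray = 54689  → 30.3210 mm³


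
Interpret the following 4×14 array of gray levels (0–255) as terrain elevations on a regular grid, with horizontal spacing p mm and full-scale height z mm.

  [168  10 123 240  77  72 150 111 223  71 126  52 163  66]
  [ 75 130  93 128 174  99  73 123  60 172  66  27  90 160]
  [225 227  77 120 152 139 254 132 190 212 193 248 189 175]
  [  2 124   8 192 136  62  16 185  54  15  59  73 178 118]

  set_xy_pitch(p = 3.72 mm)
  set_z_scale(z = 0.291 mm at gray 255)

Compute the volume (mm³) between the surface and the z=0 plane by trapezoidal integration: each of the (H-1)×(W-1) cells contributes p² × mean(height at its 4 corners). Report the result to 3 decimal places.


79.497

height_mm = gray/255 × 0.291; cell vol = 3.72² × mean(4 corners)
unit = 3.72² × 0.291 / (4×255) = 0.00394801 mm³ per gray-sum
row 0: Σ corner-gray over 13 cells = 5775  → 22.7998
row 1: Σ corner-gray over 13 cells = 7371  → 29.1008
row 2: Σ corner-gray over 13 cells = 6990  → 27.5966
Σ rows: total corner-gray = 20136  → 79.4972 mm³


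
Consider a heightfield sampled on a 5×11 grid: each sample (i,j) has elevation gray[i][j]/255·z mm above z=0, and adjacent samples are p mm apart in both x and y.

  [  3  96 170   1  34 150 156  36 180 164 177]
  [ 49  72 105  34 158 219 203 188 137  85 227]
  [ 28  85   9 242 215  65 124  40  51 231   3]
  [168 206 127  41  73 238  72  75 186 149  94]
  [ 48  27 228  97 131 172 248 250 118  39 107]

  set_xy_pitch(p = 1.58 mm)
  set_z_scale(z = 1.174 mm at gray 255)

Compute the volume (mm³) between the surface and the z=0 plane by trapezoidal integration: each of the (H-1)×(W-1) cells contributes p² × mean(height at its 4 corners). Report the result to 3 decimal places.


height_mm = gray/255 × 1.174; cell vol = 1.58² × mean(4 corners)
unit = 1.58² × 1.174 / (4×255) = 0.00287331 mm³ per gray-sum
row 0: Σ corner-gray over 10 cells = 4832  → 13.8838
row 1: Σ corner-gray over 10 cells = 4833  → 13.8867
row 2: Σ corner-gray over 10 cells = 4751  → 13.6511
row 3: Σ corner-gray over 10 cells = 5371  → 15.4325
Σ rows: total corner-gray = 19787  → 56.8541 mm³

56.854


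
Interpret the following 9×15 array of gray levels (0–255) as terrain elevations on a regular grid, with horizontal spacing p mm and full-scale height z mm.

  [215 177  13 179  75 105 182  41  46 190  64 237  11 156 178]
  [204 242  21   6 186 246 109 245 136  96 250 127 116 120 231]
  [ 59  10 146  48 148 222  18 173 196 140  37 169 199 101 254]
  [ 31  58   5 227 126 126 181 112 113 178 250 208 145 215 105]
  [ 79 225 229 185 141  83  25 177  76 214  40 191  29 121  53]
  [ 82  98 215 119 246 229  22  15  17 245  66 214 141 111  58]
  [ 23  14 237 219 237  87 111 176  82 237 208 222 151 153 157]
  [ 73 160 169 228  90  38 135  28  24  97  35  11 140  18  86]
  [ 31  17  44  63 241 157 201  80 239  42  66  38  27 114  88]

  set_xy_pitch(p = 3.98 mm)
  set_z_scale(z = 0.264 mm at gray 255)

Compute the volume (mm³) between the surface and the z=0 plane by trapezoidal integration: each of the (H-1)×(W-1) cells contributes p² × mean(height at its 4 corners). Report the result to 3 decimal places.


237.956

height_mm = gray/255 × 0.264; cell vol = 3.98² × mean(4 corners)
unit = 3.98² × 0.264 / (4×255) = 0.00409987 mm³ per gray-sum
row 0: Σ corner-gray over 14 cells = 7580  → 31.0770
row 1: Σ corner-gray over 14 cells = 7762  → 31.8232
row 2: Σ corner-gray over 14 cells = 7551  → 30.9581
row 3: Σ corner-gray over 14 cells = 7628  → 31.2738
row 4: Σ corner-gray over 14 cells = 7220  → 29.6010
row 5: Σ corner-gray over 14 cells = 8064  → 33.0613
row 6: Σ corner-gray over 14 cells = 6953  → 28.5064
row 7: Σ corner-gray over 14 cells = 5282  → 21.6555
Σ rows: total corner-gray = 58040  → 237.9564 mm³


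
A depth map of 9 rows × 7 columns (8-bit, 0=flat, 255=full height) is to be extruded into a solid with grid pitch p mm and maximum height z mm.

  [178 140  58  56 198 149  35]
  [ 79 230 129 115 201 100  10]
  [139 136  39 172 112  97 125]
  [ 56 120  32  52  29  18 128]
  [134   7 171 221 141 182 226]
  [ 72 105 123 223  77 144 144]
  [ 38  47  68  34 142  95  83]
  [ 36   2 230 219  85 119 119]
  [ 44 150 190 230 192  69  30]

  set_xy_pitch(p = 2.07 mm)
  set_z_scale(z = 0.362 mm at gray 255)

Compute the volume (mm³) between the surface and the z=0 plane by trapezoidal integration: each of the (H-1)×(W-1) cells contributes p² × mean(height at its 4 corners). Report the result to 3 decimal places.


33.451

height_mm = gray/255 × 0.362; cell vol = 2.07² × mean(4 corners)
unit = 2.07² × 0.362 / (4×255) = 0.00152072 mm³ per gray-sum
row 0: Σ corner-gray over 6 cells = 3054  → 4.6443
row 1: Σ corner-gray over 6 cells = 3015  → 4.5850
row 2: Σ corner-gray over 6 cells = 2062  → 3.1357
row 3: Σ corner-gray over 6 cells = 2490  → 3.7866
row 4: Σ corner-gray over 6 cells = 3364  → 5.1157
row 5: Σ corner-gray over 6 cells = 2453  → 3.7303
row 6: Σ corner-gray over 6 cells = 2358  → 3.5859
row 7: Σ corner-gray over 6 cells = 3201  → 4.8678
Σ rows: total corner-gray = 21997  → 33.4513 mm³


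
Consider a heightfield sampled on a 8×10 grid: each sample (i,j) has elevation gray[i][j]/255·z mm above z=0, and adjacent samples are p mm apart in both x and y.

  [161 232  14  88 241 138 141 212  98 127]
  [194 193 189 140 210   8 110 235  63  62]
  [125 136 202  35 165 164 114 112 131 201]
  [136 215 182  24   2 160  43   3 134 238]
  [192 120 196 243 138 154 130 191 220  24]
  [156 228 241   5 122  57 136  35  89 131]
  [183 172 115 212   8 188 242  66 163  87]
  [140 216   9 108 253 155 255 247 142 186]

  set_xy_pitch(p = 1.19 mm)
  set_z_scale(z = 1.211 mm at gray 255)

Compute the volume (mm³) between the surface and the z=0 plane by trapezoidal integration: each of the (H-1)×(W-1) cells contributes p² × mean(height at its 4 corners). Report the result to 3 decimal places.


58.734

height_mm = gray/255 × 1.211; cell vol = 1.19² × mean(4 corners)
unit = 1.19² × 1.211 / (4×255) = 0.00168127 mm³ per gray-sum
row 0: Σ corner-gray over 9 cells = 5168  → 8.6888
row 1: Σ corner-gray over 9 cells = 4996  → 8.3996
row 2: Σ corner-gray over 9 cells = 4344  → 7.3034
row 3: Σ corner-gray over 9 cells = 4900  → 8.2382
row 4: Σ corner-gray over 9 cells = 5113  → 8.5963
row 5: Σ corner-gray over 9 cells = 4715  → 7.9272
row 6: Σ corner-gray over 9 cells = 5698  → 9.5799
Σ rows: total corner-gray = 34934  → 58.7335 mm³


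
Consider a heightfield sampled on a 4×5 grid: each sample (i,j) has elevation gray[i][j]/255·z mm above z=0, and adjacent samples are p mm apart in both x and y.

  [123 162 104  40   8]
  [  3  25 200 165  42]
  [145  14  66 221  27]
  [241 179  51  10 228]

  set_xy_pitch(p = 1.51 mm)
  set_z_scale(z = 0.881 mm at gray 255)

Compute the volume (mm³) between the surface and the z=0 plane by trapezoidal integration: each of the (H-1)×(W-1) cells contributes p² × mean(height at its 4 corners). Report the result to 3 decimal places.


9.630

height_mm = gray/255 × 0.881; cell vol = 1.51² × mean(4 corners)
unit = 1.51² × 0.881 / (4×255) = 0.00196938 mm³ per gray-sum
row 0: Σ corner-gray over 4 cells = 1568  → 3.0880
row 1: Σ corner-gray over 4 cells = 1599  → 3.1490
row 2: Σ corner-gray over 4 cells = 1723  → 3.3932
Σ rows: total corner-gray = 4890  → 9.6303 mm³


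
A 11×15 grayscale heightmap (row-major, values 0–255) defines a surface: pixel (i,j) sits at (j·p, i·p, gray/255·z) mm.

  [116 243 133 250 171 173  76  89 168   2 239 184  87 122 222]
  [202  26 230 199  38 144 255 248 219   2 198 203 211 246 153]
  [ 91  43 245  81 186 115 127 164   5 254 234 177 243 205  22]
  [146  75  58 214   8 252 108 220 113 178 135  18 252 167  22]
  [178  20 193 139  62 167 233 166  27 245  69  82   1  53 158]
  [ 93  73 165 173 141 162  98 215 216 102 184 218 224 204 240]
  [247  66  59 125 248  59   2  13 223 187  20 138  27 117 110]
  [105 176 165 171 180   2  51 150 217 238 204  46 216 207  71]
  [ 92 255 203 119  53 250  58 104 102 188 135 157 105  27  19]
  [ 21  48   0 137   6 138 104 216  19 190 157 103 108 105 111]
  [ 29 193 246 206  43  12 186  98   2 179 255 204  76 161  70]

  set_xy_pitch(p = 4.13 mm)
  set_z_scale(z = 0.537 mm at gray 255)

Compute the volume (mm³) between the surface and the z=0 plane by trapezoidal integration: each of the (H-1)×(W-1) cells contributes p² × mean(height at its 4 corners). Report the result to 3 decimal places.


688.610

height_mm = gray/255 × 0.537; cell vol = 4.13² × mean(4 corners)
unit = 4.13² × 0.537 / (4×255) = 0.00897996 mm³ per gray-sum
row 0: Σ corner-gray over 14 cells = 9005  → 80.8645
row 1: Σ corner-gray over 14 cells = 9064  → 81.3943
row 2: Σ corner-gray over 14 cells = 8035  → 72.1539
row 3: Σ corner-gray over 14 cells = 7014  → 62.9854
row 4: Σ corner-gray over 14 cells = 7933  → 71.2380
row 5: Σ corner-gray over 14 cells = 7608  → 68.3195
row 6: Σ corner-gray over 14 cells = 7147  → 64.1797
row 7: Σ corner-gray over 14 cells = 7845  → 70.4478
row 8: Σ corner-gray over 14 cells = 6417  → 57.6244
row 9: Σ corner-gray over 14 cells = 6615  → 59.4024
Σ rows: total corner-gray = 76683  → 688.6100 mm³


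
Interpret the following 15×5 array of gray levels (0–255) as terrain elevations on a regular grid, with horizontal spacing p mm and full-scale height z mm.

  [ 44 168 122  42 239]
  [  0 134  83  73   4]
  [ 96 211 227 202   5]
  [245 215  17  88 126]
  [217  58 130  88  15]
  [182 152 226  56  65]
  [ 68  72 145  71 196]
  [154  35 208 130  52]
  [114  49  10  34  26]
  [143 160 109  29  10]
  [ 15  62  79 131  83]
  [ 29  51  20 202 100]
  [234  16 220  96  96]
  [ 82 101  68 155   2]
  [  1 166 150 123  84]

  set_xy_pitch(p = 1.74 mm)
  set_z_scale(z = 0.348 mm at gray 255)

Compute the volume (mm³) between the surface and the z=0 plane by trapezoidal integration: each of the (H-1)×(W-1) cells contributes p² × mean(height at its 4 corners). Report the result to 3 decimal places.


height_mm = gray/255 × 0.348; cell vol = 1.74² × mean(4 corners)
unit = 1.74² × 0.348 / (4×255) = 0.00103295 mm³ per gray-sum
row 0: Σ corner-gray over 4 cells = 1531  → 1.5814
row 1: Σ corner-gray over 4 cells = 1965  → 2.0297
row 2: Σ corner-gray over 4 cells = 2392  → 2.4708
row 3: Σ corner-gray over 4 cells = 1795  → 1.8541
row 4: Σ corner-gray over 4 cells = 1899  → 1.9616
row 5: Σ corner-gray over 4 cells = 1955  → 2.0194
row 6: Σ corner-gray over 4 cells = 1792  → 1.8510
row 7: Σ corner-gray over 4 cells = 1278  → 1.3201
row 8: Σ corner-gray over 4 cells = 1075  → 1.1104
row 9: Σ corner-gray over 4 cells = 1391  → 1.4368
row 10: Σ corner-gray over 4 cells = 1317  → 1.3604
row 11: Σ corner-gray over 4 cells = 1669  → 1.7240
row 12: Σ corner-gray over 4 cells = 1726  → 1.7829
row 13: Σ corner-gray over 4 cells = 1695  → 1.7508
Σ rows: total corner-gray = 23480  → 24.2536 mm³

24.254


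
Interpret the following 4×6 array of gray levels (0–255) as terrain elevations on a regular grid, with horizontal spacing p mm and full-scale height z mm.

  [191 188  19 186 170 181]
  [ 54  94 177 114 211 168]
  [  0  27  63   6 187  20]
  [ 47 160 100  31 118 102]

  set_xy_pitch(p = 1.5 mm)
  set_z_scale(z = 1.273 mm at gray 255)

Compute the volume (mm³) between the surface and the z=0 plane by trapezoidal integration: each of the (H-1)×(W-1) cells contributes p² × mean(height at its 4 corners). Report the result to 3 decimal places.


18.154

height_mm = gray/255 × 1.273; cell vol = 1.5² × mean(4 corners)
unit = 1.5² × 1.273 / (4×255) = 0.00280809 mm³ per gray-sum
row 0: Σ corner-gray over 5 cells = 2912  → 8.1772
row 1: Σ corner-gray over 5 cells = 2000  → 5.6162
row 2: Σ corner-gray over 5 cells = 1553  → 4.3610
Σ rows: total corner-gray = 6465  → 18.1543 mm³


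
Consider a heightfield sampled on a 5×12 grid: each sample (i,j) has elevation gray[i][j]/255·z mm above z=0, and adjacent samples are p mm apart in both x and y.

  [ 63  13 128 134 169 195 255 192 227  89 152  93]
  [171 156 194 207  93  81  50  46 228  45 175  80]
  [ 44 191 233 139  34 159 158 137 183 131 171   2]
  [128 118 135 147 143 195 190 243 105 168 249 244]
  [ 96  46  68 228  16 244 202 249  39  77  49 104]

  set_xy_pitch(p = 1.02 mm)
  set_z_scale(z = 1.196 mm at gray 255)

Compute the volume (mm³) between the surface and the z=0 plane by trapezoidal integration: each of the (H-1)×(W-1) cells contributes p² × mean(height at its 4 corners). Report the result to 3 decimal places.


height_mm = gray/255 × 1.196; cell vol = 1.02² × mean(4 corners)
unit = 1.02² × 1.196 / (4×255) = 0.00121992 mm³ per gray-sum
row 0: Σ corner-gray over 11 cells = 6065  → 7.3988
row 1: Σ corner-gray over 11 cells = 5919  → 7.2207
row 2: Σ corner-gray over 11 cells = 6876  → 8.3882
row 3: Σ corner-gray over 11 cells = 6394  → 7.8002
Σ rows: total corner-gray = 25254  → 30.8079 mm³

30.808


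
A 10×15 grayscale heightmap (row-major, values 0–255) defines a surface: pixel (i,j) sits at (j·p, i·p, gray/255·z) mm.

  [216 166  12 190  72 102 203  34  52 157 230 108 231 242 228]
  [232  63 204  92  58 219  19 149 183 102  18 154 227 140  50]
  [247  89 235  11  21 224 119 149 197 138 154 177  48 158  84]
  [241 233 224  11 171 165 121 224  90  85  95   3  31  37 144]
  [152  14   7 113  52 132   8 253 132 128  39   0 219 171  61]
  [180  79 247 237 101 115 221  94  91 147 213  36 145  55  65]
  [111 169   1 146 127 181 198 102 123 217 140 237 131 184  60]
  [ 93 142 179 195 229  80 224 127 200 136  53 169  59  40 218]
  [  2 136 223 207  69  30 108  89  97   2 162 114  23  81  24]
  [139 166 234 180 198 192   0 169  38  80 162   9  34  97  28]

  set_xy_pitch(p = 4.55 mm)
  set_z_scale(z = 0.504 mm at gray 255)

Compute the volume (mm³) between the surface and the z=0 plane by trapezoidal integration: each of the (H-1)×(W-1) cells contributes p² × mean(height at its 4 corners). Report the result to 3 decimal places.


647.761

height_mm = gray/255 × 0.504; cell vol = 4.55² × mean(4 corners)
unit = 4.55² × 0.504 / (4×255) = 0.0102295 mm³ per gray-sum
row 0: Σ corner-gray over 14 cells = 7580  → 77.5394
row 1: Σ corner-gray over 14 cells = 7309  → 74.7672
row 2: Σ corner-gray over 14 cells = 7136  → 72.9975
row 3: Σ corner-gray over 14 cells = 6114  → 62.5430
row 4: Σ corner-gray over 14 cells = 6556  → 67.0644
row 5: Σ corner-gray over 14 cells = 7890  → 80.7105
row 6: Σ corner-gray over 14 cells = 8060  → 82.4495
row 7: Σ corner-gray over 14 cells = 6685  → 68.3840
row 8: Σ corner-gray over 14 cells = 5993  → 61.3052
Σ rows: total corner-gray = 63323  → 647.7608 mm³


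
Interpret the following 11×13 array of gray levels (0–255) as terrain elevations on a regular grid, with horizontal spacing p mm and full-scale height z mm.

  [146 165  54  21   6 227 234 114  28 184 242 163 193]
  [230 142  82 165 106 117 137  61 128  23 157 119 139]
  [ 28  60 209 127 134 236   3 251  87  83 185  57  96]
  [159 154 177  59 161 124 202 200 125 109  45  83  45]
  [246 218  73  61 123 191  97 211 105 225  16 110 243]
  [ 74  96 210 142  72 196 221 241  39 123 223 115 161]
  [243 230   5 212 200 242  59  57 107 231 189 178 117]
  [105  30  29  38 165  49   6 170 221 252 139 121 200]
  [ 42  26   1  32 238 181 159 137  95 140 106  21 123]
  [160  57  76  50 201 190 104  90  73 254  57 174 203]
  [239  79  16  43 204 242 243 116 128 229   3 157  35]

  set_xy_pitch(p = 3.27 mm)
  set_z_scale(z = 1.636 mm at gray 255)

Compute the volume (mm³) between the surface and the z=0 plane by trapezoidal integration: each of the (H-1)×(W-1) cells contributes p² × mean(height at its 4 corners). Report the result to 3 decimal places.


height_mm = gray/255 × 1.636; cell vol = 3.27² × mean(4 corners)
unit = 3.27² × 1.636 / (4×255) = 0.0171506 mm³ per gray-sum
row 0: Σ corner-gray over 12 cells = 6058  → 103.8982
row 1: Σ corner-gray over 12 cells = 5831  → 100.0050
row 2: Σ corner-gray over 12 cells = 6070  → 104.1040
row 3: Σ corner-gray over 12 cells = 6431  → 110.2953
row 4: Σ corner-gray over 12 cells = 6940  → 119.0250
row 5: Σ corner-gray over 12 cells = 7371  → 126.4169
row 6: Σ corner-gray over 12 cells = 6525  → 111.9075
row 7: Σ corner-gray over 12 cells = 5182  → 88.8743
row 8: Σ corner-gray over 12 cells = 5452  → 93.5049
row 9: Σ corner-gray over 12 cells = 6209  → 106.4879
Σ rows: total corner-gray = 62069  → 1064.5189 mm³

1064.519


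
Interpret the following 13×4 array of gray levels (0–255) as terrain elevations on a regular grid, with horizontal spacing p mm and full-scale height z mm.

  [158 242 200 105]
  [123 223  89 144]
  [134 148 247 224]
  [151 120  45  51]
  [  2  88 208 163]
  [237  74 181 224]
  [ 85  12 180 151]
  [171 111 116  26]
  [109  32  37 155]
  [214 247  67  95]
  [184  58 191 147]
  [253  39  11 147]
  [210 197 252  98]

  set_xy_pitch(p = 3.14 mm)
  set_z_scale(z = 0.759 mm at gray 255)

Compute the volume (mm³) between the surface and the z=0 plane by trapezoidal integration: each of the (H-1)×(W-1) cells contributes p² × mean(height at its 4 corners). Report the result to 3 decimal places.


height_mm = gray/255 × 0.759; cell vol = 3.14² × mean(4 corners)
unit = 3.14² × 0.759 / (4×255) = 0.0073367 mm³ per gray-sum
row 0: Σ corner-gray over 3 cells = 2038  → 14.9522
row 1: Σ corner-gray over 3 cells = 2039  → 14.9595
row 2: Σ corner-gray over 3 cells = 1680  → 12.3257
row 3: Σ corner-gray over 3 cells = 1289  → 9.4570
row 4: Σ corner-gray over 3 cells = 1728  → 12.6778
row 5: Σ corner-gray over 3 cells = 1591  → 11.6727
row 6: Σ corner-gray over 3 cells = 1271  → 9.3249
row 7: Σ corner-gray over 3 cells = 1053  → 7.7255
row 8: Σ corner-gray over 3 cells = 1339  → 9.8238
row 9: Σ corner-gray over 3 cells = 1766  → 12.9566
row 10: Σ corner-gray over 3 cells = 1329  → 9.7505
row 11: Σ corner-gray over 3 cells = 1706  → 12.5164
Σ rows: total corner-gray = 18829  → 138.1428 mm³

138.143


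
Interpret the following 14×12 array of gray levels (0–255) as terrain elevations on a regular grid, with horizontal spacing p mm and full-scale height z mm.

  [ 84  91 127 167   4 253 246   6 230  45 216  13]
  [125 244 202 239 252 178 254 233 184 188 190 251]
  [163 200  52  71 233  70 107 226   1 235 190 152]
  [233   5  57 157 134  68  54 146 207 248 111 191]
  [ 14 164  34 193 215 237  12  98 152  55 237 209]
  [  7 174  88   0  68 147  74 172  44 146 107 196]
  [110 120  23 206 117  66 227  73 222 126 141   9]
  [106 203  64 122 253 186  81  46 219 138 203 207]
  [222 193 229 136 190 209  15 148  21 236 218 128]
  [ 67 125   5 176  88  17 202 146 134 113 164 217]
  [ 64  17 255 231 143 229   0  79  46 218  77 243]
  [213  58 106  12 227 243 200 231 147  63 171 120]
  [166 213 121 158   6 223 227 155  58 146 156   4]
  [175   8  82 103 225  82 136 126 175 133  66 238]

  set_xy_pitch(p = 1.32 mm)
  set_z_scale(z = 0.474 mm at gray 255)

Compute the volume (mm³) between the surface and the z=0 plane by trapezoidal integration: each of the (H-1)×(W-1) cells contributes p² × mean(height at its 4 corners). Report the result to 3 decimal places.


64.992

height_mm = gray/255 × 0.474; cell vol = 1.32² × mean(4 corners)
unit = 1.32² × 0.474 / (4×255) = 0.000809704 mm³ per gray-sum
row 0: Σ corner-gray over 11 cells = 7571  → 6.1303
row 1: Σ corner-gray over 11 cells = 7789  → 6.3068
row 2: Σ corner-gray over 11 cells = 5883  → 4.7635
row 3: Σ corner-gray over 11 cells = 5815  → 4.7084
row 4: Σ corner-gray over 11 cells = 5260  → 4.2590
row 5: Σ corner-gray over 11 cells = 5004  → 4.0518
row 6: Σ corner-gray over 11 cells = 6104  → 4.9424
row 7: Σ corner-gray over 11 cells = 6883  → 5.5732
row 8: Σ corner-gray over 11 cells = 6164  → 4.9910
row 9: Σ corner-gray over 11 cells = 5521  → 4.4704
row 10: Σ corner-gray over 11 cells = 6146  → 4.9764
row 11: Σ corner-gray over 11 cells = 6345  → 5.1376
row 12: Σ corner-gray over 11 cells = 5781  → 4.6809
Σ rows: total corner-gray = 80266  → 64.9917 mm³


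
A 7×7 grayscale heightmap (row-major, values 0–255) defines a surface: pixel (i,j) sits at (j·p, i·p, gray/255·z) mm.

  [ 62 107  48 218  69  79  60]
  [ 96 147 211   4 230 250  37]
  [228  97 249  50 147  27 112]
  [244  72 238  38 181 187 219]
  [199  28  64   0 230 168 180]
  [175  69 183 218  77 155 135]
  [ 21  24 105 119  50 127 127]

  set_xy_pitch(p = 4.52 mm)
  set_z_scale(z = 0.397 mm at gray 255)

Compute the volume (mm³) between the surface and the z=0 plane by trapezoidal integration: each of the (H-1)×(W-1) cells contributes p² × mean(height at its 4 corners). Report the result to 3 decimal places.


height_mm = gray/255 × 0.397; cell vol = 4.52² × mean(4 corners)
unit = 4.52² × 0.397 / (4×255) = 0.00795183 mm³ per gray-sum
row 0: Σ corner-gray over 6 cells = 2981  → 23.7044
row 1: Σ corner-gray over 6 cells = 3297  → 26.2172
row 2: Σ corner-gray over 6 cells = 3375  → 26.8374
row 3: Σ corner-gray over 6 cells = 3254  → 25.8753
row 4: Σ corner-gray over 6 cells = 3073  → 24.4360
row 5: Σ corner-gray over 6 cells = 2712  → 21.5654
Σ rows: total corner-gray = 18692  → 148.6356 mm³

148.636


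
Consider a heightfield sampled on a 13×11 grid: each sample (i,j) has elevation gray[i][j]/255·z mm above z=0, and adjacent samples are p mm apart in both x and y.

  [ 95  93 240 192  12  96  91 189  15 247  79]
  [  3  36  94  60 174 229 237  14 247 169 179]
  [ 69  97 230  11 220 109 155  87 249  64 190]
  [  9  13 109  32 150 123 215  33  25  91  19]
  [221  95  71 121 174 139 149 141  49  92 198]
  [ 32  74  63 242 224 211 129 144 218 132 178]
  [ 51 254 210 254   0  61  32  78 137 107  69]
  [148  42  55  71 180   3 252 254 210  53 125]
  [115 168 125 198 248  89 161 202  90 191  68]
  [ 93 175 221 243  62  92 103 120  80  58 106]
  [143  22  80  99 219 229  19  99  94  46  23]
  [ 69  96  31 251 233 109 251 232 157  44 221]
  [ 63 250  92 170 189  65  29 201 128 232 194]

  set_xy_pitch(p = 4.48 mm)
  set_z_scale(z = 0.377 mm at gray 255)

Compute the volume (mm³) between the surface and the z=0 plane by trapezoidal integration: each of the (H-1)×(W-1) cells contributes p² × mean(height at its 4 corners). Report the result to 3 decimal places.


459.000

height_mm = gray/255 × 0.377; cell vol = 4.48² × mean(4 corners)
unit = 4.48² × 0.377 / (4×255) = 0.00741818 mm³ per gray-sum
row 0: Σ corner-gray over 10 cells = 5226  → 38.7674
row 1: Σ corner-gray over 10 cells = 5405  → 40.0952
row 2: Σ corner-gray over 10 cells = 4313  → 31.9946
row 3: Σ corner-gray over 10 cells = 4091  → 30.3478
row 4: Σ corner-gray over 10 cells = 5565  → 41.2822
row 5: Σ corner-gray over 10 cells = 5470  → 40.5774
row 6: Σ corner-gray over 10 cells = 4899  → 36.3417
row 7: Σ corner-gray over 10 cells = 5640  → 41.8385
row 8: Σ corner-gray over 10 cells = 5634  → 41.7940
row 9: Σ corner-gray over 10 cells = 4487  → 33.2854
row 10: Σ corner-gray over 10 cells = 5078  → 37.6695
row 11: Σ corner-gray over 10 cells = 6067  → 45.0061
Σ rows: total corner-gray = 61875  → 458.9997 mm³


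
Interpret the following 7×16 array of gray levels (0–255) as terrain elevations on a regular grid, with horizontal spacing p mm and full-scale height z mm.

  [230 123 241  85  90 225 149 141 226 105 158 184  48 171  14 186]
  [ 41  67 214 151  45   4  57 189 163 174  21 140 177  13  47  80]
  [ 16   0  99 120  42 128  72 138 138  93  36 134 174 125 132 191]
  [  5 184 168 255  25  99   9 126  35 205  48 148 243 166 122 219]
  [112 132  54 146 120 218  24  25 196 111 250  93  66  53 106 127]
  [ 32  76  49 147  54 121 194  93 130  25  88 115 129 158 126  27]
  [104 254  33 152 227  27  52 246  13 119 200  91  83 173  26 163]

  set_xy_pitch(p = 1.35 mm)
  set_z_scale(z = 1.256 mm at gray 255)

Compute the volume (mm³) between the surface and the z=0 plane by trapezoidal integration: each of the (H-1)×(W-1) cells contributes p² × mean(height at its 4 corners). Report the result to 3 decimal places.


92.000

height_mm = gray/255 × 1.256; cell vol = 1.35² × mean(4 corners)
unit = 1.35² × 1.256 / (4×255) = 0.00224418 mm³ per gray-sum
row 0: Σ corner-gray over 15 cells = 7381  → 16.5643
row 1: Σ corner-gray over 15 cells = 6114  → 13.7209
row 2: Σ corner-gray over 15 cells = 6959  → 15.6172
row 3: Σ corner-gray over 15 cells = 7317  → 16.4206
row 4: Σ corner-gray over 15 cells = 6496  → 14.5782
row 5: Σ corner-gray over 15 cells = 6728  → 15.0988
Σ rows: total corner-gray = 40995  → 92.0000 mm³


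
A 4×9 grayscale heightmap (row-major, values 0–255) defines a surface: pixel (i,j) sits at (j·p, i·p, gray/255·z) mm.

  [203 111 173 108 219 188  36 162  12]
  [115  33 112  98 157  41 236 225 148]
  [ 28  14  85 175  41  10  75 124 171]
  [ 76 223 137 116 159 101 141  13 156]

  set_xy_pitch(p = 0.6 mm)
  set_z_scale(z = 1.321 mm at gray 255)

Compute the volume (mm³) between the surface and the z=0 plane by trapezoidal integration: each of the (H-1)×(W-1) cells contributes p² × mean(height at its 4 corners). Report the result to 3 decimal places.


height_mm = gray/255 × 1.321; cell vol = 0.6² × mean(4 corners)
unit = 0.6² × 1.321 / (4×255) = 0.000466235 mm³ per gray-sum
row 0: Σ corner-gray over 8 cells = 4276  → 1.9936
row 1: Σ corner-gray over 8 cells = 3314  → 1.5451
row 2: Σ corner-gray over 8 cells = 3259  → 1.5195
Σ rows: total corner-gray = 10849  → 5.0582 mm³

5.058


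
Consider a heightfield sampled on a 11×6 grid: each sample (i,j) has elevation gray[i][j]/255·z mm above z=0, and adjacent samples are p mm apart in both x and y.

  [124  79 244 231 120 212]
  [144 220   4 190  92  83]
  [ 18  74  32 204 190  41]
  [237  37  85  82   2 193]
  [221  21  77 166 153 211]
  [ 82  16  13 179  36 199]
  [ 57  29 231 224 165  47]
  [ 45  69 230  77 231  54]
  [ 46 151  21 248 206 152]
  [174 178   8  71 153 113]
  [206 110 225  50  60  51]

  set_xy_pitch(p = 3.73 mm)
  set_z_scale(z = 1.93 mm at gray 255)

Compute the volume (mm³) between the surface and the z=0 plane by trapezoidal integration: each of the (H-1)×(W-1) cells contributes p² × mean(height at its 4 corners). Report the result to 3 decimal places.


height_mm = gray/255 × 1.93; cell vol = 3.73² × mean(4 corners)
unit = 3.73² × 1.93 / (4×255) = 0.0263254 mm³ per gray-sum
row 0: Σ corner-gray over 5 cells = 2923  → 76.9491
row 1: Σ corner-gray over 5 cells = 2298  → 60.4957
row 2: Σ corner-gray over 5 cells = 1901  → 50.0446
row 3: Σ corner-gray over 5 cells = 2108  → 55.4939
row 4: Σ corner-gray over 5 cells = 2035  → 53.5722
row 5: Σ corner-gray over 5 cells = 2171  → 57.1524
row 6: Σ corner-gray over 5 cells = 2715  → 71.4734
row 7: Σ corner-gray over 5 cells = 2763  → 72.7371
row 8: Σ corner-gray over 5 cells = 2557  → 67.3140
row 9: Σ corner-gray over 5 cells = 2254  → 59.3374
Σ rows: total corner-gray = 23725  → 624.5699 mm³

624.570


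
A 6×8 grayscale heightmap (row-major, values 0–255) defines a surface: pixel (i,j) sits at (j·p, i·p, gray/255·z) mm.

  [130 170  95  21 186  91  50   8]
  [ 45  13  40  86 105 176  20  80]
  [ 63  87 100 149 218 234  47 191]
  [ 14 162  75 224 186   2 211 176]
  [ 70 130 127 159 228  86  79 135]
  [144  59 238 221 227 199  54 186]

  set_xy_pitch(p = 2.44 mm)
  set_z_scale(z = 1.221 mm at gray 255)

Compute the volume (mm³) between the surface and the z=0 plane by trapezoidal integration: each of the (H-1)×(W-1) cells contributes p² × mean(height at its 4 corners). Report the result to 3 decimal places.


121.256

height_mm = gray/255 × 1.221; cell vol = 2.44² × mean(4 corners)
unit = 2.44² × 1.221 / (4×255) = 0.00712681 mm³ per gray-sum
row 0: Σ corner-gray over 7 cells = 2369  → 16.8834
row 1: Σ corner-gray over 7 cells = 2929  → 20.8744
row 2: Σ corner-gray over 7 cells = 3834  → 27.3242
row 3: Σ corner-gray over 7 cells = 3733  → 26.6044
row 4: Σ corner-gray over 7 cells = 4149  → 29.5691
Σ rows: total corner-gray = 17014  → 121.2555 mm³
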